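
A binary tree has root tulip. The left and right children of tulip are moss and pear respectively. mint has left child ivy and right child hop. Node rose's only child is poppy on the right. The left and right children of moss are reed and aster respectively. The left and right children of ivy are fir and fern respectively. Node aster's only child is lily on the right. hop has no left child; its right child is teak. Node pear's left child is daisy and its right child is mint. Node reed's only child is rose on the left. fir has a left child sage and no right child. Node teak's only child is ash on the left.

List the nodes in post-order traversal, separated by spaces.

poppy rose reed lily aster moss daisy sage fir fern ivy ash teak hop mint pear tulip

Post-order visits the left subtree, then the right subtree, then the node.
At tulip: go left to moss.
  At moss: go left to reed.
    At reed: go left to rose.
      At rose: no left child.
      At rose: go right to poppy.
        poppy is a leaf — visit poppy.
      Visit rose.
    At reed: no right child.
    Visit reed.
  At moss: go right to aster.
    At aster: no left child.
    At aster: go right to lily.
      lily is a leaf — visit lily.
    Visit aster.
  Visit moss.
At tulip: go right to pear.
  At pear: go left to daisy.
    daisy is a leaf — visit daisy.
  At pear: go right to mint.
    At mint: go left to ivy.
      At ivy: go left to fir.
        At fir: go left to sage.
          sage is a leaf — visit sage.
        At fir: no right child.
        Visit fir.
      At ivy: go right to fern.
        fern is a leaf — visit fern.
      Visit ivy.
    At mint: go right to hop.
      At hop: no left child.
      At hop: go right to teak.
        At teak: go left to ash.
          ash is a leaf — visit ash.
        At teak: no right child.
        Visit teak.
      Visit hop.
    Visit mint.
  Visit pear.
Visit tulip.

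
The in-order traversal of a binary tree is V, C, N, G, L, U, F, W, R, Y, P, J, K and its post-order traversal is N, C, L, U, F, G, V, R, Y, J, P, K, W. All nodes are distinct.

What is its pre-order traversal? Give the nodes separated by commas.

The last element of post-order is the root; it splits in-order into left and right subtrees.
Root W: left subtree has 7 nodes {V, C, N, G, L, U, F}, right has 5 {R, Y, P, J, K}.
  Root V: left subtree has 0 nodes { }, right has 6 {C, N, G, L, U, F}.
    Root G: left subtree has 2 nodes {C, N}, right has 3 {L, U, F}.
      Root C: left subtree has 0 nodes { }, right has 1 {N}.
      Root F: left subtree has 2 nodes {L, U}, right has 0 { }.
        Root U: left subtree has 1 node {L}, right has 0 { }.
  Root K: left subtree has 4 nodes {R, Y, P, J}, right has 0 { }.
    Root P: left subtree has 2 nodes {R, Y}, right has 1 {J}.
      Root Y: left subtree has 1 node {R}, right has 0 { }.

W, V, G, C, N, F, U, L, K, P, Y, R, J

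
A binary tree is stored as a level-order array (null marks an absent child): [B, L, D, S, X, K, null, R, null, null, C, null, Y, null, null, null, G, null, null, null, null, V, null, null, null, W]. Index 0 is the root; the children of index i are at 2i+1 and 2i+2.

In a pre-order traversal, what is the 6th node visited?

Pre-order visits the node, then its left subtree, then its right subtree.
Visit B.
At B: go left to L.
  Visit L.
  At L: go left to S.
    Visit S.
    At S: go left to R.
      Visit R.
      At R: no left child.
      At R: go right to G.
        G is a leaf — visit G.
    At S: no right child.
  At L: go right to X.
    Visit X.
    At X: no left child.
    At X: go right to C.
      Visit C.
      At C: go left to V.
        V is a leaf — visit V.
      At C: no right child.
At B: go right to D.
  Visit D.
  At D: go left to K.
    Visit K.
    At K: no left child.
    At K: go right to Y.
      Visit Y.
      At Y: go left to W.
        W is a leaf — visit W.
      At Y: no right child.
  At D: no right child.
Full pre-order sequence: B, L, S, R, G, X, C, V, D, K, Y, W.

X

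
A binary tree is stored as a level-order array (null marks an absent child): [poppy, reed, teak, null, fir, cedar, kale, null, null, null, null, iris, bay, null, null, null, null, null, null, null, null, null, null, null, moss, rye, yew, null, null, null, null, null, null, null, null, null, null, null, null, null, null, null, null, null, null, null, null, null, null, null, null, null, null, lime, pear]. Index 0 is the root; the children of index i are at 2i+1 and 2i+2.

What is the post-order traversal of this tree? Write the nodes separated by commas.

fir, reed, moss, iris, rye, lime, pear, yew, bay, cedar, kale, teak, poppy

Post-order visits the left subtree, then the right subtree, then the node.
At poppy: go left to reed.
  At reed: no left child.
  At reed: go right to fir.
    fir is a leaf — visit fir.
  Visit reed.
At poppy: go right to teak.
  At teak: go left to cedar.
    At cedar: go left to iris.
      At iris: no left child.
      At iris: go right to moss.
        moss is a leaf — visit moss.
      Visit iris.
    At cedar: go right to bay.
      At bay: go left to rye.
        rye is a leaf — visit rye.
      At bay: go right to yew.
        At yew: go left to lime.
          lime is a leaf — visit lime.
        At yew: go right to pear.
          pear is a leaf — visit pear.
        Visit yew.
      Visit bay.
    Visit cedar.
  At teak: go right to kale.
    kale is a leaf — visit kale.
  Visit teak.
Visit poppy.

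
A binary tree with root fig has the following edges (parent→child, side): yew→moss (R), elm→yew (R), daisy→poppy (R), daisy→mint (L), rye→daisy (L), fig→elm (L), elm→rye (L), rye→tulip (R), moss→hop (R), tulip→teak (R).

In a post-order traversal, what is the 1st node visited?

mint

Post-order visits the left subtree, then the right subtree, then the node.
At fig: go left to elm.
  At elm: go left to rye.
    At rye: go left to daisy.
      At daisy: go left to mint.
        mint is a leaf — visit mint.
      At daisy: go right to poppy.
        poppy is a leaf — visit poppy.
      Visit daisy.
    At rye: go right to tulip.
      At tulip: no left child.
      At tulip: go right to teak.
        teak is a leaf — visit teak.
      Visit tulip.
    Visit rye.
  At elm: go right to yew.
    At yew: no left child.
    At yew: go right to moss.
      At moss: no left child.
      At moss: go right to hop.
        hop is a leaf — visit hop.
      Visit moss.
    Visit yew.
  Visit elm.
At fig: no right child.
Visit fig.
Full post-order sequence: mint, poppy, daisy, teak, tulip, rye, hop, moss, yew, elm, fig.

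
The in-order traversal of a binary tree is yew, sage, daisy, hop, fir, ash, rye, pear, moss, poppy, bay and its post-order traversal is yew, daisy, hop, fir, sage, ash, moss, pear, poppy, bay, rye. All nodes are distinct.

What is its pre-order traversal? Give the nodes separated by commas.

rye, ash, sage, yew, fir, hop, daisy, bay, poppy, pear, moss

The last element of post-order is the root; it splits in-order into left and right subtrees.
Root rye: left subtree has 6 nodes {yew, sage, daisy, hop, fir, ash}, right has 4 {pear, moss, poppy, bay}.
  Root ash: left subtree has 5 nodes {yew, sage, daisy, hop, fir}, right has 0 { }.
    Root sage: left subtree has 1 node {yew}, right has 3 {daisy, hop, fir}.
      Root fir: left subtree has 2 nodes {daisy, hop}, right has 0 { }.
        Root hop: left subtree has 1 node {daisy}, right has 0 { }.
  Root bay: left subtree has 3 nodes {pear, moss, poppy}, right has 0 { }.
    Root poppy: left subtree has 2 nodes {pear, moss}, right has 0 { }.
      Root pear: left subtree has 0 nodes { }, right has 1 {moss}.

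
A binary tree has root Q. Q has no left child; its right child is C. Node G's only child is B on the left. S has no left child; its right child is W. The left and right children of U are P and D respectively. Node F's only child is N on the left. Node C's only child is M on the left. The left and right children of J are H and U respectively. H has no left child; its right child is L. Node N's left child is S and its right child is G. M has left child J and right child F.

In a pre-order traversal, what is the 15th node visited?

B

Pre-order visits the node, then its left subtree, then its right subtree.
Visit Q.
At Q: no left child.
At Q: go right to C.
  Visit C.
  At C: go left to M.
    Visit M.
    At M: go left to J.
      Visit J.
      At J: go left to H.
        Visit H.
        At H: no left child.
        At H: go right to L.
          L is a leaf — visit L.
      At J: go right to U.
        Visit U.
        At U: go left to P.
          P is a leaf — visit P.
        At U: go right to D.
          D is a leaf — visit D.
    At M: go right to F.
      Visit F.
      At F: go left to N.
        Visit N.
        At N: go left to S.
          Visit S.
          At S: no left child.
          At S: go right to W.
            W is a leaf — visit W.
        At N: go right to G.
          Visit G.
          At G: go left to B.
            B is a leaf — visit B.
          At G: no right child.
      At F: no right child.
  At C: no right child.
Full pre-order sequence: Q, C, M, J, H, L, U, P, D, F, N, S, W, G, B.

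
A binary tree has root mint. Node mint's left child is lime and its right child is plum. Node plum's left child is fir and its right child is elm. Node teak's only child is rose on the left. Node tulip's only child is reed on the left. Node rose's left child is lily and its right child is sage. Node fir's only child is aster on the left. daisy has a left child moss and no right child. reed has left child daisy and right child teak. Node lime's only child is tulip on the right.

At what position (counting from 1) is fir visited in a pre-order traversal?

Pre-order visits the node, then its left subtree, then its right subtree.
Visit mint.
At mint: go left to lime.
  Visit lime.
  At lime: no left child.
  At lime: go right to tulip.
    Visit tulip.
    At tulip: go left to reed.
      Visit reed.
      At reed: go left to daisy.
        Visit daisy.
        At daisy: go left to moss.
          moss is a leaf — visit moss.
        At daisy: no right child.
      At reed: go right to teak.
        Visit teak.
        At teak: go left to rose.
          Visit rose.
          At rose: go left to lily.
            lily is a leaf — visit lily.
          At rose: go right to sage.
            sage is a leaf — visit sage.
        At teak: no right child.
    At tulip: no right child.
At mint: go right to plum.
  Visit plum.
  At plum: go left to fir.
    Visit fir.
    At fir: go left to aster.
      aster is a leaf — visit aster.
    At fir: no right child.
  At plum: go right to elm.
    elm is a leaf — visit elm.
Full pre-order sequence: mint, lime, tulip, reed, daisy, moss, teak, rose, lily, sage, plum, fir, aster, elm.

12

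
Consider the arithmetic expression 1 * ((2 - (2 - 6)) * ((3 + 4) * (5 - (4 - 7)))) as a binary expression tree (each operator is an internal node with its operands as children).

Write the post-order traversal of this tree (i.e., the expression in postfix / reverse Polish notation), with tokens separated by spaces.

Post-order on an expression tree gives postfix notation: for each operator, emit left operand, right operand, then the operator.

1 2 2 6 - - 3 4 + 5 4 7 - - * * *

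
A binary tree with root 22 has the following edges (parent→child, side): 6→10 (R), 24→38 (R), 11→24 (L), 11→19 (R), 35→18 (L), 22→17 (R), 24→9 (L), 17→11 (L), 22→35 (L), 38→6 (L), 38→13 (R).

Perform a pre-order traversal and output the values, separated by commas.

Pre-order visits the node, then its left subtree, then its right subtree.
Visit 22.
At 22: go left to 35.
  Visit 35.
  At 35: go left to 18.
    18 is a leaf — visit 18.
  At 35: no right child.
At 22: go right to 17.
  Visit 17.
  At 17: go left to 11.
    Visit 11.
    At 11: go left to 24.
      Visit 24.
      At 24: go left to 9.
        9 is a leaf — visit 9.
      At 24: go right to 38.
        Visit 38.
        At 38: go left to 6.
          Visit 6.
          At 6: no left child.
          At 6: go right to 10.
            10 is a leaf — visit 10.
        At 38: go right to 13.
          13 is a leaf — visit 13.
    At 11: go right to 19.
      19 is a leaf — visit 19.
  At 17: no right child.

22, 35, 18, 17, 11, 24, 9, 38, 6, 10, 13, 19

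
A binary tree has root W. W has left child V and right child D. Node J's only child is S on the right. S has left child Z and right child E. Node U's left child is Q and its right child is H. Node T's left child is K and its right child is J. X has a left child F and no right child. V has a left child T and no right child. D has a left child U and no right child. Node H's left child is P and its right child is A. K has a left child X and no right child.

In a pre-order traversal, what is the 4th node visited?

K

Pre-order visits the node, then its left subtree, then its right subtree.
Visit W.
At W: go left to V.
  Visit V.
  At V: go left to T.
    Visit T.
    At T: go left to K.
      Visit K.
      At K: go left to X.
        Visit X.
        At X: go left to F.
          F is a leaf — visit F.
        At X: no right child.
      At K: no right child.
    At T: go right to J.
      Visit J.
      At J: no left child.
      At J: go right to S.
        Visit S.
        At S: go left to Z.
          Z is a leaf — visit Z.
        At S: go right to E.
          E is a leaf — visit E.
  At V: no right child.
At W: go right to D.
  Visit D.
  At D: go left to U.
    Visit U.
    At U: go left to Q.
      Q is a leaf — visit Q.
    At U: go right to H.
      Visit H.
      At H: go left to P.
        P is a leaf — visit P.
      At H: go right to A.
        A is a leaf — visit A.
  At D: no right child.
Full pre-order sequence: W, V, T, K, X, F, J, S, Z, E, D, U, Q, H, P, A.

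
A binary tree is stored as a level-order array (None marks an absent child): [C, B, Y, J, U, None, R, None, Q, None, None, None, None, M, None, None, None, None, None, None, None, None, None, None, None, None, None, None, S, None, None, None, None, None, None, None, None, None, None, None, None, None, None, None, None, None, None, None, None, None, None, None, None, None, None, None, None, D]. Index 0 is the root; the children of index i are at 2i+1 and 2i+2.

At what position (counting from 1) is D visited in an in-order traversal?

8

In-order visits the left subtree, then the node, then the right subtree.
At C: go left to B.
  At B: go left to J.
    At J: no left child.
    Visit J.
    At J: go right to Q.
      Q is a leaf — visit Q.
  Visit B.
  At B: go right to U.
    U is a leaf — visit U.
Visit C.
At C: go right to Y.
  At Y: no left child.
  Visit Y.
  At Y: go right to R.
    At R: go left to M.
      At M: no left child.
      Visit M.
      At M: go right to S.
        At S: go left to D.
          D is a leaf — visit D.
        Visit S.
        At S: no right child.
    Visit R.
    At R: no right child.
Full in-order sequence: J, Q, B, U, C, Y, M, D, S, R.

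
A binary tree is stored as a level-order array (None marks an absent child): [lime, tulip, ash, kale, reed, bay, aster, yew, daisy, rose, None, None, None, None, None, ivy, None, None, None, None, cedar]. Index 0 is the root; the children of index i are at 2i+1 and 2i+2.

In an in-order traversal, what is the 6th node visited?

In-order visits the left subtree, then the node, then the right subtree.
At lime: go left to tulip.
  At tulip: go left to kale.
    At kale: go left to yew.
      At yew: go left to ivy.
        ivy is a leaf — visit ivy.
      Visit yew.
      At yew: no right child.
    Visit kale.
    At kale: go right to daisy.
      daisy is a leaf — visit daisy.
  Visit tulip.
  At tulip: go right to reed.
    At reed: go left to rose.
      At rose: no left child.
      Visit rose.
      At rose: go right to cedar.
        cedar is a leaf — visit cedar.
    Visit reed.
    At reed: no right child.
Visit lime.
At lime: go right to ash.
  At ash: go left to bay.
    bay is a leaf — visit bay.
  Visit ash.
  At ash: go right to aster.
    aster is a leaf — visit aster.
Full in-order sequence: ivy, yew, kale, daisy, tulip, rose, cedar, reed, lime, bay, ash, aster.

rose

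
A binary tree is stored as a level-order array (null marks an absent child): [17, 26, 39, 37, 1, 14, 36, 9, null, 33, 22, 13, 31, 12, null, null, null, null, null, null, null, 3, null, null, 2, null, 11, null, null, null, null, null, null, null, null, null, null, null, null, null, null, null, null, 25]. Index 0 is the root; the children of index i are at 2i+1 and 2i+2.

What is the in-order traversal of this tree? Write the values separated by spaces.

In-order visits the left subtree, then the node, then the right subtree.
At 17: go left to 26.
  At 26: go left to 37.
    At 37: go left to 9.
      9 is a leaf — visit 9.
    Visit 37.
    At 37: no right child.
  Visit 26.
  At 26: go right to 1.
    At 1: go left to 33.
      33 is a leaf — visit 33.
    Visit 1.
    At 1: go right to 22.
      At 22: go left to 3.
        At 3: go left to 25.
          25 is a leaf — visit 25.
        Visit 3.
        At 3: no right child.
      Visit 22.
      At 22: no right child.
Visit 17.
At 17: go right to 39.
  At 39: go left to 14.
    At 14: go left to 13.
      At 13: no left child.
      Visit 13.
      At 13: go right to 2.
        2 is a leaf — visit 2.
    Visit 14.
    At 14: go right to 31.
      At 31: no left child.
      Visit 31.
      At 31: go right to 11.
        11 is a leaf — visit 11.
  Visit 39.
  At 39: go right to 36.
    At 36: go left to 12.
      12 is a leaf — visit 12.
    Visit 36.
    At 36: no right child.

9 37 26 33 1 25 3 22 17 13 2 14 31 11 39 12 36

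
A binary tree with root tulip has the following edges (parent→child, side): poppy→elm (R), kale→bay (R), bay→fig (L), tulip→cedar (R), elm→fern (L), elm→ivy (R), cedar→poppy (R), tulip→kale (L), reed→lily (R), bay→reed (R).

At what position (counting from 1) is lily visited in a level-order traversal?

9

Level-order visits nodes level by level from the root, left to right within each level.
Level 0: tulip
Level 1: kale, cedar
Level 2: bay, poppy
Level 3: fig, reed, elm
Level 4: lily, fern, ivy
Full level-order sequence: tulip, kale, cedar, bay, poppy, fig, reed, elm, lily, fern, ivy.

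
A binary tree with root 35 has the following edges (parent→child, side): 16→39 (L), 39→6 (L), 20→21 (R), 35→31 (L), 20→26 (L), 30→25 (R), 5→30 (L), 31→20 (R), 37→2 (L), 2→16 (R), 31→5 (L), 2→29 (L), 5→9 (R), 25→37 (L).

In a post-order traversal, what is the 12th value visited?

Post-order visits the left subtree, then the right subtree, then the node.
At 35: go left to 31.
  At 31: go left to 5.
    At 5: go left to 30.
      At 30: no left child.
      At 30: go right to 25.
        At 25: go left to 37.
          At 37: go left to 2.
            At 2: go left to 29.
              29 is a leaf — visit 29.
            At 2: go right to 16.
              At 16: go left to 39.
                At 39: go left to 6.
                  6 is a leaf — visit 6.
                At 39: no right child.
                Visit 39.
              At 16: no right child.
              Visit 16.
            Visit 2.
          At 37: no right child.
          Visit 37.
        At 25: no right child.
        Visit 25.
      Visit 30.
    At 5: go right to 9.
      9 is a leaf — visit 9.
    Visit 5.
  At 31: go right to 20.
    At 20: go left to 26.
      26 is a leaf — visit 26.
    At 20: go right to 21.
      21 is a leaf — visit 21.
    Visit 20.
  Visit 31.
At 35: no right child.
Visit 35.
Full post-order sequence: 29, 6, 39, 16, 2, 37, 25, 30, 9, 5, 26, 21, 20, 31, 35.

21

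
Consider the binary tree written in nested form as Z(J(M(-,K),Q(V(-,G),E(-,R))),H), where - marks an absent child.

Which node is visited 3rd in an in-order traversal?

In-order visits the left subtree, then the node, then the right subtree.
At Z: go left to J.
  At J: go left to M.
    At M: no left child.
    Visit M.
    At M: go right to K.
      K is a leaf — visit K.
  Visit J.
  At J: go right to Q.
    At Q: go left to V.
      At V: no left child.
      Visit V.
      At V: go right to G.
        G is a leaf — visit G.
    Visit Q.
    At Q: go right to E.
      At E: no left child.
      Visit E.
      At E: go right to R.
        R is a leaf — visit R.
Visit Z.
At Z: go right to H.
  H is a leaf — visit H.
Full in-order sequence: M, K, J, V, G, Q, E, R, Z, H.

J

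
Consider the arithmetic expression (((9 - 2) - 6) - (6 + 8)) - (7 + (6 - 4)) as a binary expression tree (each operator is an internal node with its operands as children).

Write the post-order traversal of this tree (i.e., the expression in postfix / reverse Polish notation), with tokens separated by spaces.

9 2 - 6 - 6 8 + - 7 6 4 - + -

Post-order on an expression tree gives postfix notation: for each operator, emit left operand, right operand, then the operator.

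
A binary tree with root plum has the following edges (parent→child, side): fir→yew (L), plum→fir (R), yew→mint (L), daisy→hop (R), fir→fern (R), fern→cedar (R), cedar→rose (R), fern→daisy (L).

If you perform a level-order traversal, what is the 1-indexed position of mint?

Level-order visits nodes level by level from the root, left to right within each level.
Level 0: plum
Level 1: fir
Level 2: yew, fern
Level 3: mint, daisy, cedar
Level 4: hop, rose
Full level-order sequence: plum, fir, yew, fern, mint, daisy, cedar, hop, rose.

5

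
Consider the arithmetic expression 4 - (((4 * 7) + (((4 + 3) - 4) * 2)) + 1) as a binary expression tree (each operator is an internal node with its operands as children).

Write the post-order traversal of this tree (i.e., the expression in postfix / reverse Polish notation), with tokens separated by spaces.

4 4 7 * 4 3 + 4 - 2 * + 1 + -

Post-order on an expression tree gives postfix notation: for each operator, emit left operand, right operand, then the operator.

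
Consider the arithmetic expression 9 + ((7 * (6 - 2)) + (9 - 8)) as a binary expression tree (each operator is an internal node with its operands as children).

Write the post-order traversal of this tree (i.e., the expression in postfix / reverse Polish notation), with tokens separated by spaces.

9 7 6 2 - * 9 8 - + +

Post-order on an expression tree gives postfix notation: for each operator, emit left operand, right operand, then the operator.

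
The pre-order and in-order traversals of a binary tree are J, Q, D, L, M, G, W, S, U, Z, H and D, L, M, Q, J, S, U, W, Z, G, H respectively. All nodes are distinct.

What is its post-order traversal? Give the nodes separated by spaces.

M L D Q U S Z W H G J

The first element of pre-order is the root; it splits in-order into left and right subtrees.
Root J: left subtree has 4 nodes {D, L, M, Q}, right has 6 {S, U, W, Z, G, H}.
  Root Q: left subtree has 3 nodes {D, L, M}, right has 0 { }.
    Root D: left subtree has 0 nodes { }, right has 2 {L, M}.
      Root L: left subtree has 0 nodes { }, right has 1 {M}.
  Root G: left subtree has 4 nodes {S, U, W, Z}, right has 1 {H}.
    Root W: left subtree has 2 nodes {S, U}, right has 1 {Z}.
      Root S: left subtree has 0 nodes { }, right has 1 {U}.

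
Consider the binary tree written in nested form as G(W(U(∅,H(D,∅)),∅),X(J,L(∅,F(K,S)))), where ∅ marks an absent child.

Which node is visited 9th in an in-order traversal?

K

In-order visits the left subtree, then the node, then the right subtree.
At G: go left to W.
  At W: go left to U.
    At U: no left child.
    Visit U.
    At U: go right to H.
      At H: go left to D.
        D is a leaf — visit D.
      Visit H.
      At H: no right child.
  Visit W.
  At W: no right child.
Visit G.
At G: go right to X.
  At X: go left to J.
    J is a leaf — visit J.
  Visit X.
  At X: go right to L.
    At L: no left child.
    Visit L.
    At L: go right to F.
      At F: go left to K.
        K is a leaf — visit K.
      Visit F.
      At F: go right to S.
        S is a leaf — visit S.
Full in-order sequence: U, D, H, W, G, J, X, L, K, F, S.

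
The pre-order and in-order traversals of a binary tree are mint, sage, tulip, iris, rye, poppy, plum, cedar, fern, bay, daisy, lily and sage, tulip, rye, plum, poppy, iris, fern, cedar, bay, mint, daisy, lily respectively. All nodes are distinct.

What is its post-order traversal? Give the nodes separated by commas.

The first element of pre-order is the root; it splits in-order into left and right subtrees.
Root mint: left subtree has 9 nodes {sage, tulip, rye, plum, poppy, iris, fern, cedar, bay}, right has 2 {daisy, lily}.
  Root sage: left subtree has 0 nodes { }, right has 8 {tulip, rye, plum, poppy, iris, fern, cedar, bay}.
    Root tulip: left subtree has 0 nodes { }, right has 7 {rye, plum, poppy, iris, fern, cedar, bay}.
      Root iris: left subtree has 3 nodes {rye, plum, poppy}, right has 3 {fern, cedar, bay}.
        Root rye: left subtree has 0 nodes { }, right has 2 {plum, poppy}.
          Root poppy: left subtree has 1 node {plum}, right has 0 { }.
        Root cedar: left subtree has 1 node {fern}, right has 1 {bay}.
  Root daisy: left subtree has 0 nodes { }, right has 1 {lily}.

plum, poppy, rye, fern, bay, cedar, iris, tulip, sage, lily, daisy, mint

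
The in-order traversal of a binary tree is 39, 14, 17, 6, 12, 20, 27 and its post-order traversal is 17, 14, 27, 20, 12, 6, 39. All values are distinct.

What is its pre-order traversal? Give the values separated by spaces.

The last element of post-order is the root; it splits in-order into left and right subtrees.
Root 39: left subtree has 0 nodes { }, right has 6 {14, 17, 6, 12, 20, 27}.
  Root 6: left subtree has 2 nodes {14, 17}, right has 3 {12, 20, 27}.
    Root 14: left subtree has 0 nodes { }, right has 1 {17}.
    Root 12: left subtree has 0 nodes { }, right has 2 {20, 27}.
      Root 20: left subtree has 0 nodes { }, right has 1 {27}.

39 6 14 17 12 20 27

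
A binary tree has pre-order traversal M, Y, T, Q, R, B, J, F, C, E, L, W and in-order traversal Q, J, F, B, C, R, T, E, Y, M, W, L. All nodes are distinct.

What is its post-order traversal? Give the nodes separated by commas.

F, J, C, B, R, Q, E, T, Y, W, L, M

The first element of pre-order is the root; it splits in-order into left and right subtrees.
Root M: left subtree has 9 nodes {Q, J, F, B, C, R, T, E, Y}, right has 2 {W, L}.
  Root Y: left subtree has 8 nodes {Q, J, F, B, C, R, T, E}, right has 0 { }.
    Root T: left subtree has 6 nodes {Q, J, F, B, C, R}, right has 1 {E}.
      Root Q: left subtree has 0 nodes { }, right has 5 {J, F, B, C, R}.
        Root R: left subtree has 4 nodes {J, F, B, C}, right has 0 { }.
          Root B: left subtree has 2 nodes {J, F}, right has 1 {C}.
            Root J: left subtree has 0 nodes { }, right has 1 {F}.
  Root L: left subtree has 1 node {W}, right has 0 { }.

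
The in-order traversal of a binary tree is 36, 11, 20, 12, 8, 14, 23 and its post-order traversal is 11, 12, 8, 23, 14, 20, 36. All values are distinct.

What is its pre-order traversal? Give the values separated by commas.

36, 20, 11, 14, 8, 12, 23

The last element of post-order is the root; it splits in-order into left and right subtrees.
Root 36: left subtree has 0 nodes { }, right has 6 {11, 20, 12, 8, 14, 23}.
  Root 20: left subtree has 1 node {11}, right has 4 {12, 8, 14, 23}.
    Root 14: left subtree has 2 nodes {12, 8}, right has 1 {23}.
      Root 8: left subtree has 1 node {12}, right has 0 { }.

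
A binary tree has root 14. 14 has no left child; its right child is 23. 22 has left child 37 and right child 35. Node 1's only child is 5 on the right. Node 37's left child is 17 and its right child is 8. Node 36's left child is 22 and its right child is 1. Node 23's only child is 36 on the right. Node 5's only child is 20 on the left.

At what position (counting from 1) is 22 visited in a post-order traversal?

Post-order visits the left subtree, then the right subtree, then the node.
At 14: no left child.
At 14: go right to 23.
  At 23: no left child.
  At 23: go right to 36.
    At 36: go left to 22.
      At 22: go left to 37.
        At 37: go left to 17.
          17 is a leaf — visit 17.
        At 37: go right to 8.
          8 is a leaf — visit 8.
        Visit 37.
      At 22: go right to 35.
        35 is a leaf — visit 35.
      Visit 22.
    At 36: go right to 1.
      At 1: no left child.
      At 1: go right to 5.
        At 5: go left to 20.
          20 is a leaf — visit 20.
        At 5: no right child.
        Visit 5.
      Visit 1.
    Visit 36.
  Visit 23.
Visit 14.
Full post-order sequence: 17, 8, 37, 35, 22, 20, 5, 1, 36, 23, 14.

5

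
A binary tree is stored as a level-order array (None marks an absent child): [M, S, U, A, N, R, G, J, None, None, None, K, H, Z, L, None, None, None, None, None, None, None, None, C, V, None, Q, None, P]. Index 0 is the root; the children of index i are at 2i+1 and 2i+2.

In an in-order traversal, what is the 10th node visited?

In-order visits the left subtree, then the node, then the right subtree.
At M: go left to S.
  At S: go left to A.
    At A: go left to J.
      J is a leaf — visit J.
    Visit A.
    At A: no right child.
  Visit S.
  At S: go right to N.
    N is a leaf — visit N.
Visit M.
At M: go right to U.
  At U: go left to R.
    At R: go left to K.
      At K: go left to C.
        C is a leaf — visit C.
      Visit K.
      At K: go right to V.
        V is a leaf — visit V.
    Visit R.
    At R: go right to H.
      At H: no left child.
      Visit H.
      At H: go right to Q.
        Q is a leaf — visit Q.
  Visit U.
  At U: go right to G.
    At G: go left to Z.
      At Z: no left child.
      Visit Z.
      At Z: go right to P.
        P is a leaf — visit P.
    Visit G.
    At G: go right to L.
      L is a leaf — visit L.
Full in-order sequence: J, A, S, N, M, C, K, V, R, H, Q, U, Z, P, G, L.

H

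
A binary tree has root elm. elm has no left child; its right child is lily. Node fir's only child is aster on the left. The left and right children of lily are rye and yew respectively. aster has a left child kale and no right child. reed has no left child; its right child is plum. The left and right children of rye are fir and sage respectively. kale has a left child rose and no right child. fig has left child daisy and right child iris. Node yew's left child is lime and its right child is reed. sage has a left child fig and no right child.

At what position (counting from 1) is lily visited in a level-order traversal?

Level-order visits nodes level by level from the root, left to right within each level.
Level 0: elm
Level 1: lily
Level 2: rye, yew
Level 3: fir, sage, lime, reed
Level 4: aster, fig, plum
Level 5: kale, daisy, iris
Level 6: rose
Full level-order sequence: elm, lily, rye, yew, fir, sage, lime, reed, aster, fig, plum, kale, daisy, iris, rose.

2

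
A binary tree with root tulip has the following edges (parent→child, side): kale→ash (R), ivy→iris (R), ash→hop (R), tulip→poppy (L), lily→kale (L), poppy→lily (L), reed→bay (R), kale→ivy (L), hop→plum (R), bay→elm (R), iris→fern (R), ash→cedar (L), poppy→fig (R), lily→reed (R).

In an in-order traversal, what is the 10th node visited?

In-order visits the left subtree, then the node, then the right subtree.
At tulip: go left to poppy.
  At poppy: go left to lily.
    At lily: go left to kale.
      At kale: go left to ivy.
        At ivy: no left child.
        Visit ivy.
        At ivy: go right to iris.
          At iris: no left child.
          Visit iris.
          At iris: go right to fern.
            fern is a leaf — visit fern.
      Visit kale.
      At kale: go right to ash.
        At ash: go left to cedar.
          cedar is a leaf — visit cedar.
        Visit ash.
        At ash: go right to hop.
          At hop: no left child.
          Visit hop.
          At hop: go right to plum.
            plum is a leaf — visit plum.
    Visit lily.
    At lily: go right to reed.
      At reed: no left child.
      Visit reed.
      At reed: go right to bay.
        At bay: no left child.
        Visit bay.
        At bay: go right to elm.
          elm is a leaf — visit elm.
  Visit poppy.
  At poppy: go right to fig.
    fig is a leaf — visit fig.
Visit tulip.
At tulip: no right child.
Full in-order sequence: ivy, iris, fern, kale, cedar, ash, hop, plum, lily, reed, bay, elm, poppy, fig, tulip.

reed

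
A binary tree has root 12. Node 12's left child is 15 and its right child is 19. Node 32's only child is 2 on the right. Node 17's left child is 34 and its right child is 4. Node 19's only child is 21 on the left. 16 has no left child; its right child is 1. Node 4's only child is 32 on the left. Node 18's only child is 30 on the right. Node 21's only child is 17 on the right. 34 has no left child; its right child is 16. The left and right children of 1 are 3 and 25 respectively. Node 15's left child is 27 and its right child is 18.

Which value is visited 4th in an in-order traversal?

In-order visits the left subtree, then the node, then the right subtree.
At 12: go left to 15.
  At 15: go left to 27.
    27 is a leaf — visit 27.
  Visit 15.
  At 15: go right to 18.
    At 18: no left child.
    Visit 18.
    At 18: go right to 30.
      30 is a leaf — visit 30.
Visit 12.
At 12: go right to 19.
  At 19: go left to 21.
    At 21: no left child.
    Visit 21.
    At 21: go right to 17.
      At 17: go left to 34.
        At 34: no left child.
        Visit 34.
        At 34: go right to 16.
          At 16: no left child.
          Visit 16.
          At 16: go right to 1.
            At 1: go left to 3.
              3 is a leaf — visit 3.
            Visit 1.
            At 1: go right to 25.
              25 is a leaf — visit 25.
      Visit 17.
      At 17: go right to 4.
        At 4: go left to 32.
          At 32: no left child.
          Visit 32.
          At 32: go right to 2.
            2 is a leaf — visit 2.
        Visit 4.
        At 4: no right child.
  Visit 19.
  At 19: no right child.
Full in-order sequence: 27, 15, 18, 30, 12, 21, 34, 16, 3, 1, 25, 17, 32, 2, 4, 19.

30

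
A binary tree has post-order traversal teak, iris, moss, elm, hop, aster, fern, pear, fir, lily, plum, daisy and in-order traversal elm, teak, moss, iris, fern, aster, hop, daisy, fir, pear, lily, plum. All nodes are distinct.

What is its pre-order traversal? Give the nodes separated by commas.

daisy, fern, elm, moss, teak, iris, aster, hop, plum, lily, fir, pear

The last element of post-order is the root; it splits in-order into left and right subtrees.
Root daisy: left subtree has 7 nodes {elm, teak, moss, iris, fern, aster, hop}, right has 4 {fir, pear, lily, plum}.
  Root fern: left subtree has 4 nodes {elm, teak, moss, iris}, right has 2 {aster, hop}.
    Root elm: left subtree has 0 nodes { }, right has 3 {teak, moss, iris}.
      Root moss: left subtree has 1 node {teak}, right has 1 {iris}.
    Root aster: left subtree has 0 nodes { }, right has 1 {hop}.
  Root plum: left subtree has 3 nodes {fir, pear, lily}, right has 0 { }.
    Root lily: left subtree has 2 nodes {fir, pear}, right has 0 { }.
      Root fir: left subtree has 0 nodes { }, right has 1 {pear}.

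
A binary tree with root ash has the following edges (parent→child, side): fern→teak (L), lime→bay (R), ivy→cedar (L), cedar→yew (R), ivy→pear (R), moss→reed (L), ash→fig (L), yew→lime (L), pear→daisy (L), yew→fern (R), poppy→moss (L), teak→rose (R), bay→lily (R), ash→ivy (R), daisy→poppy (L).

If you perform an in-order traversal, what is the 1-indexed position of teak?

8

In-order visits the left subtree, then the node, then the right subtree.
At ash: go left to fig.
  fig is a leaf — visit fig.
Visit ash.
At ash: go right to ivy.
  At ivy: go left to cedar.
    At cedar: no left child.
    Visit cedar.
    At cedar: go right to yew.
      At yew: go left to lime.
        At lime: no left child.
        Visit lime.
        At lime: go right to bay.
          At bay: no left child.
          Visit bay.
          At bay: go right to lily.
            lily is a leaf — visit lily.
      Visit yew.
      At yew: go right to fern.
        At fern: go left to teak.
          At teak: no left child.
          Visit teak.
          At teak: go right to rose.
            rose is a leaf — visit rose.
        Visit fern.
        At fern: no right child.
  Visit ivy.
  At ivy: go right to pear.
    At pear: go left to daisy.
      At daisy: go left to poppy.
        At poppy: go left to moss.
          At moss: go left to reed.
            reed is a leaf — visit reed.
          Visit moss.
          At moss: no right child.
        Visit poppy.
        At poppy: no right child.
      Visit daisy.
      At daisy: no right child.
    Visit pear.
    At pear: no right child.
Full in-order sequence: fig, ash, cedar, lime, bay, lily, yew, teak, rose, fern, ivy, reed, moss, poppy, daisy, pear.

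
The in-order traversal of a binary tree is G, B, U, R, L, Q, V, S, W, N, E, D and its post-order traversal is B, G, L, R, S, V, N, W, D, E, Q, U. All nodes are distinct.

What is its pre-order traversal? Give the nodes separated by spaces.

The last element of post-order is the root; it splits in-order into left and right subtrees.
Root U: left subtree has 2 nodes {G, B}, right has 9 {R, L, Q, V, S, W, N, E, D}.
  Root G: left subtree has 0 nodes { }, right has 1 {B}.
  Root Q: left subtree has 2 nodes {R, L}, right has 6 {V, S, W, N, E, D}.
    Root R: left subtree has 0 nodes { }, right has 1 {L}.
    Root E: left subtree has 4 nodes {V, S, W, N}, right has 1 {D}.
      Root W: left subtree has 2 nodes {V, S}, right has 1 {N}.
        Root V: left subtree has 0 nodes { }, right has 1 {S}.

U G B Q R L E W V S N D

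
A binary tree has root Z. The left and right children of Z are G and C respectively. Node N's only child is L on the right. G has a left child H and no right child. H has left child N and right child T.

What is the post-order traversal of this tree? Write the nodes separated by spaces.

Post-order visits the left subtree, then the right subtree, then the node.
At Z: go left to G.
  At G: go left to H.
    At H: go left to N.
      At N: no left child.
      At N: go right to L.
        L is a leaf — visit L.
      Visit N.
    At H: go right to T.
      T is a leaf — visit T.
    Visit H.
  At G: no right child.
  Visit G.
At Z: go right to C.
  C is a leaf — visit C.
Visit Z.

L N T H G C Z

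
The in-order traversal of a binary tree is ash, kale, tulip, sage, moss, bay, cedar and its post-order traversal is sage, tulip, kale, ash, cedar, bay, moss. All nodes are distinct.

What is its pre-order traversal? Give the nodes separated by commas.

The last element of post-order is the root; it splits in-order into left and right subtrees.
Root moss: left subtree has 4 nodes {ash, kale, tulip, sage}, right has 2 {bay, cedar}.
  Root ash: left subtree has 0 nodes { }, right has 3 {kale, tulip, sage}.
    Root kale: left subtree has 0 nodes { }, right has 2 {tulip, sage}.
      Root tulip: left subtree has 0 nodes { }, right has 1 {sage}.
  Root bay: left subtree has 0 nodes { }, right has 1 {cedar}.

moss, ash, kale, tulip, sage, bay, cedar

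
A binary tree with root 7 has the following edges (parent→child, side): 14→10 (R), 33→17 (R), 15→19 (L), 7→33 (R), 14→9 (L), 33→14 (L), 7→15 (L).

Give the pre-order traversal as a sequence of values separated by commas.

7, 15, 19, 33, 14, 9, 10, 17

Pre-order visits the node, then its left subtree, then its right subtree.
Visit 7.
At 7: go left to 15.
  Visit 15.
  At 15: go left to 19.
    19 is a leaf — visit 19.
  At 15: no right child.
At 7: go right to 33.
  Visit 33.
  At 33: go left to 14.
    Visit 14.
    At 14: go left to 9.
      9 is a leaf — visit 9.
    At 14: go right to 10.
      10 is a leaf — visit 10.
  At 33: go right to 17.
    17 is a leaf — visit 17.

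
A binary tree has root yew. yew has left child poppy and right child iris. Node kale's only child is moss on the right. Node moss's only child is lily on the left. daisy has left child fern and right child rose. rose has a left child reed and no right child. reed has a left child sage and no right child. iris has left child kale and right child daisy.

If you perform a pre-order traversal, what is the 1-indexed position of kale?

4

Pre-order visits the node, then its left subtree, then its right subtree.
Visit yew.
At yew: go left to poppy.
  poppy is a leaf — visit poppy.
At yew: go right to iris.
  Visit iris.
  At iris: go left to kale.
    Visit kale.
    At kale: no left child.
    At kale: go right to moss.
      Visit moss.
      At moss: go left to lily.
        lily is a leaf — visit lily.
      At moss: no right child.
  At iris: go right to daisy.
    Visit daisy.
    At daisy: go left to fern.
      fern is a leaf — visit fern.
    At daisy: go right to rose.
      Visit rose.
      At rose: go left to reed.
        Visit reed.
        At reed: go left to sage.
          sage is a leaf — visit sage.
        At reed: no right child.
      At rose: no right child.
Full pre-order sequence: yew, poppy, iris, kale, moss, lily, daisy, fern, rose, reed, sage.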